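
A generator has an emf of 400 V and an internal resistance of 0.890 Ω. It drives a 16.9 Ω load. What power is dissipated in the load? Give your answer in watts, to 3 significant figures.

The internal resistance and the load are in series, so the same I flows through both; get I from ε/(r+R), then I²R for the load.
I = ε / (r + R) = 400 / (0.890 + 16.9) = 22.48 A
P_load = I² R = (22.48)² × 16.9 = 8544 W

8540 W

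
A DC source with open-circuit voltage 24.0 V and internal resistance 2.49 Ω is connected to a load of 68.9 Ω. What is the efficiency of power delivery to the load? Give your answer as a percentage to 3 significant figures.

96.5 %

The source delivers εI, of which I²R reaches the load and I²r is lost; since I is common, η = R/(R+r).
η = R / (R + r) = 68.9 / (68.9 + 2.49) = 0.9651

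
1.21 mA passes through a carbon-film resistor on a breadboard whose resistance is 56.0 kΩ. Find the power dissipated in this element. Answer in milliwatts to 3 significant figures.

Knowing I and R, the power is just I²R — no need to find V first.
P = (0.001210 A)² × 56000 Ω = 0.08199 W

82.0 mW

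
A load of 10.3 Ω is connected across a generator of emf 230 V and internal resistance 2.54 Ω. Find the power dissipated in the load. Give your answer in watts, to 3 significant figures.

3300 W

Find the circuit current first, then P = I²R for the load (series elements share I).
I = ε / (r + R) = 230 / (2.54 + 10.3) = 17.91 A
P_load = I² R = (17.91)² × 10.3 = 3305 W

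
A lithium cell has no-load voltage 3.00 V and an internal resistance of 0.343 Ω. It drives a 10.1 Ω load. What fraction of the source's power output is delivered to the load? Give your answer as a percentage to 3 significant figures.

η = P_load/(P_load+P_int) = I²R/(I²R+I²r) = R/(R+r) — the I² cancels for series elements.
η = R / (R + r) = 10.1 / (10.1 + 0.343) = 0.9672

96.7 %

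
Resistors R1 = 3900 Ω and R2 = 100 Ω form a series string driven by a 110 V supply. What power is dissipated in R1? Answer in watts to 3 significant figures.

Series elements share the same current, so find I first, then use P = I²R.
R_total = 3900 + 100 = 4000 Ω
I = V / R_total = 110 / 4000 = 0.02750 A
P_R1 = I² × R1 = (0.02750)² × 3900 = 2.949 W

2.95 W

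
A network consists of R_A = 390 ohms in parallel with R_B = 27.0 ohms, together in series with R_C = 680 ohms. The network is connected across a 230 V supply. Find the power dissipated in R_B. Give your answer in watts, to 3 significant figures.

2.51 W

First find R_p for the parallel pair, then treat R_p + R_C as a series loop.
R_p = (390×27.0)/(390+27.0) = 25.25 Ω
R_total = R_p + 680 = 25.25 + 680 = 705.3 Ω
I = V / R_total = 230 / 705.3 = 0.3261 A
Voltage across the parallel pair: V_p = I × R_p = 0.3261 × 25.25 = 8.235 V
Use P = V²/R for R_B with V = V_p.
P_R_B = (8.235)² / 27.0 = 2.512 W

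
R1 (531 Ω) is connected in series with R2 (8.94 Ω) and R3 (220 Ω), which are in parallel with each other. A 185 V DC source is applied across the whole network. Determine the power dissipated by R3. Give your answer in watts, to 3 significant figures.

0.0394 W

Collapse R2‖R3 to a single equivalent, reducing the network to two series elements.
R_p = (8.94×220)/(8.94+220) = 8.591 Ω
R_total = 531 + 8.591 = 539.6 Ω
I = V / R_total = 185 / 539.6 = 0.3429 A
Voltage across the parallel pair: V_p = I × R_p = 0.3429 × 8.591 = 2.945 V
With V_p across R3, its power is V_p²/R3.
P_R3 = (2.945)² / 220 = 0.03943 W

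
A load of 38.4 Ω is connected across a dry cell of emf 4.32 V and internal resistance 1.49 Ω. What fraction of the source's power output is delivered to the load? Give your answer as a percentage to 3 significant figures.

Efficiency is P_load / P_total. With a series r and R sharing the same I, P = I²R for each, so η = R/(R+r).
η = R / (R + r) = 38.4 / (38.4 + 1.49) = 0.9626

96.3 %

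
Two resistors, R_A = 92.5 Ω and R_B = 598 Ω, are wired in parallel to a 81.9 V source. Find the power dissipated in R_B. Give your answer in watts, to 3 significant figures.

11.2 W

The supply voltage appears across each parallel branch — just use P = V²/R_B.
P_R_B = V² / R_B = (81.9)² / 598 Ω = 11.22 W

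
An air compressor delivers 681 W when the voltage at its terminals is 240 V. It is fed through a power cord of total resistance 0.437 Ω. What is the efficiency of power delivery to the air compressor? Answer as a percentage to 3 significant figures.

I = P / V = 681 / 240 = 2.837 A through the power cord.
P_line = I² R_line = (2.837)² × 0.437 = 3.518 W
P_source = P_load + P_line = 681.0 + 3.518 = 684.5 W
η = P_load / P_source = 681.0 / 684.5 = 0.9949

99.5 %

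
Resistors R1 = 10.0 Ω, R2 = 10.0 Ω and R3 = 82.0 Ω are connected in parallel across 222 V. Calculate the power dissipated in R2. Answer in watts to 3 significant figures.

4930 W

Parallel branches share the same voltage; P = V²/R gives the branch power in one step.
P_R2 = V² / R2 = (222)² / 10.0 Ω = 4928 W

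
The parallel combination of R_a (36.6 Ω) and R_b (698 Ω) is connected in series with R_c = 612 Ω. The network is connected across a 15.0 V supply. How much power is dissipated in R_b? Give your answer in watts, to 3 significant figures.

0.000932 W

First find R_p for the parallel pair, then treat R_p + R_c as a series loop.
R_p = (36.6×698)/(36.6+698) = 34.78 Ω
R_total = R_p + 612 = 34.78 + 612 = 646.8 Ω
I = V / R_total = 15.0 / 646.8 = 0.02319 A
Voltage across the parallel pair: V_p = I × R_p = 0.02319 × 34.78 = 0.8065 V
R_b sits across V_p; its power is V_p²/R.
P_R_b = (0.8065)² / 698 = 0.0009319 W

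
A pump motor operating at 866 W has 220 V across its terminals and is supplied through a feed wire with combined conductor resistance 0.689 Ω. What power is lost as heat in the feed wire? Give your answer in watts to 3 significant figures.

10.7 W

The feed wire is a series resistance carrying the load current; its dissipation is I²R_line.
I = P / V = 866 / 220 = 3.936 A through the feed wire.
P_line = I² R_line = (3.936)² × 0.689 = 10.68 W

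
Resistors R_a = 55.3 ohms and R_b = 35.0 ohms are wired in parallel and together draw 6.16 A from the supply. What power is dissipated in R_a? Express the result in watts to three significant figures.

315 W

The branches share the same voltage, but only the total current is given — find V from the equivalent resistance first.
1/R_eq = 1/55.3 + 1/35.0 ⇒ R_eq = 21.43 Ω
V = I_total × R_eq = 6.160 × 21.43 = 132.0 V
P_R_a = V² / R_a = (132.0)² / 55.3 = 315.2 W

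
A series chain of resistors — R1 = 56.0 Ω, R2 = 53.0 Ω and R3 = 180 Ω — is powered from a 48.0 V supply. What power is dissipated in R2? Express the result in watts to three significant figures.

1.46 W

The current is common to all series resistors; compute it, then apply P = I²R for the target.
R_total = 56.0 + 53.0 + 180 = 289.0 Ω
I = V / R_total = 48.0 / 289.0 = 0.1661 A
P_R2 = I² × R2 = (0.1661)² × 53.0 = 1.462 W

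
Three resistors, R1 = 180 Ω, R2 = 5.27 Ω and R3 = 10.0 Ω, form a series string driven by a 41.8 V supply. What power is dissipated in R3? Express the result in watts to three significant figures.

0.458 W

Series elements share the same current, so find I first, then use P = I²R.
R_total = 180 + 5.27 + 10.0 = 195.3 Ω
I = V / R_total = 41.8 / 195.3 = 0.2141 A
P_R3 = I² × R3 = (0.2141)² × 10.0 = 0.4582 W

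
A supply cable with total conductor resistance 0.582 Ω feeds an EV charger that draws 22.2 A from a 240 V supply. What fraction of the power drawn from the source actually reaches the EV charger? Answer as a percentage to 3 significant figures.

94.6 %

The supply cable carries the full 22.2 A.
P_line = I² R_line = (22.20)² × 0.582 = 286.8 W
P_source = V I = 240 × 22.20 = 5328 W; P_load = 5041 W
η = P_load / P_source = 5041 / 5328 = 0.9462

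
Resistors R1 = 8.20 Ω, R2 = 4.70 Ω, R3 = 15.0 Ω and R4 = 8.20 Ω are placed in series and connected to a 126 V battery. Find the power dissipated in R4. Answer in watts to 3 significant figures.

In a series string the same current flows through every resistor — find that current, then P = I²R for the one we want.
R_total = 8.20 + 4.70 + 15.0 + 8.20 = 36.10 Ω
I = V / R_total = 126 / 36.10 = 3.490 A
P_R4 = I² × R4 = (3.490)² × 8.20 = 99.89 W

99.9 W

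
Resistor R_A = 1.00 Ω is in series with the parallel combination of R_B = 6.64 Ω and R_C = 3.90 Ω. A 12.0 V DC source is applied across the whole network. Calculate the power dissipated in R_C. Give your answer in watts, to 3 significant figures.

Reduce the parallel pair to R_p first; the network is then a simple series string.
R_p = (6.64×3.90)/(6.64+3.90) = 2.457 Ω
R_total = 1.00 + 2.457 = 3.457 Ω
I = V / R_total = 12.0 / 3.457 = 3.471 A
Voltage across the parallel pair: V_p = I × R_p = 3.471 × 2.457 = 8.529 V
R_C sees V_p directly, so P = V_p² / R_C.
P_R_C = (8.529)² / 3.90 = 18.65 W

18.7 W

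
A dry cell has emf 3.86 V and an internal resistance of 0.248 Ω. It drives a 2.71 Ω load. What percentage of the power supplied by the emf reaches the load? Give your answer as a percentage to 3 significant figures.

Both r and R carry the same current, so the power split is just the resistance split: η = R/(R+r).
η = R / (R + r) = 2.71 / (2.71 + 0.248) = 0.9162

91.6 %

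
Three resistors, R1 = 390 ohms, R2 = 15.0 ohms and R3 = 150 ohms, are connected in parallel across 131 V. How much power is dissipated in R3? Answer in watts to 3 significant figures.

114 W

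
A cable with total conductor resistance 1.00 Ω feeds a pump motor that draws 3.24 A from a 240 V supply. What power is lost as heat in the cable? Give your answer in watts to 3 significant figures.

Only the current and the line resistance are needed for the I²R loss.
The cable carries the full 3.24 A.
P_line = I² R_line = (3.240)² × 1.00 = 10.50 W

10.5 W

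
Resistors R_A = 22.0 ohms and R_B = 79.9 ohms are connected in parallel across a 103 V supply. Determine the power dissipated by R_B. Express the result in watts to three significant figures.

133 W

The supply voltage appears across each parallel branch — just use P = V²/R_B.
P_R_B = V² / R_B = (103)² / 79.9 Ω = 132.8 W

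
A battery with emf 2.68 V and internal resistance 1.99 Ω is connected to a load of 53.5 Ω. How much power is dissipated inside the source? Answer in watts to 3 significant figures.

0.00464 W

The internal resistance carries the same current as the load; P_int = I²r.
I = ε / (r + R) = 2.68 / (1.99 + 53.5) = 0.04830 A
P_int = I² r = (0.04830)² × 1.99 = 0.004642 W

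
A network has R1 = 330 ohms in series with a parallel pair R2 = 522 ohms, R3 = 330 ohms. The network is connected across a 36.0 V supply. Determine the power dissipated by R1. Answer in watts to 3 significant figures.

1.51 W

Replace R2 and R3 with their parallel equivalent so the circuit becomes R1 in series with R_p.
R_p = (522×330)/(522+330) = 202.2 Ω
R_total = 330 + 202.2 = 532.2 Ω
I = V / R_total = 36.0 / 532.2 = 0.06765 A
The full supply current passes through R1: P = I²R.
P_R1 = (0.06765)² × 330 = 1.510 W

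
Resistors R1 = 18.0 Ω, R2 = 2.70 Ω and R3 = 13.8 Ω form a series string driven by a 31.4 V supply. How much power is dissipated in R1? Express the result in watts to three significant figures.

Series elements share the same current, so find I first, then use P = I²R.
R_total = 18.0 + 2.70 + 13.8 = 34.50 Ω
I = V / R_total = 31.4 / 34.50 = 0.9101 A
P_R1 = I² × R1 = (0.9101)² × 18.0 = 14.91 W

14.9 W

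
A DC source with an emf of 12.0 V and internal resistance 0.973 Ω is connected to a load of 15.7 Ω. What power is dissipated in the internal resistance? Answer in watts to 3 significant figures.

0.504 W

The internal resistance carries the same current as the load; P_int = I²r.
I = ε / (r + R) = 12.0 / (0.973 + 15.7) = 0.7197 A
P_int = I² r = (0.7197)² × 0.973 = 0.5040 W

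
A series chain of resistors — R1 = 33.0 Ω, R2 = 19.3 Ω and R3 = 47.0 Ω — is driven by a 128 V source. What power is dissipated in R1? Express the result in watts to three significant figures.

Every series element carries the same I. Get I from the total resistance, then P = I² × R1.
R_total = 33.0 + 19.3 + 47.0 = 99.30 Ω
I = V / R_total = 128 / 99.30 = 1.289 A
P_R1 = I² × R1 = (1.289)² × 33.0 = 54.83 W

54.8 W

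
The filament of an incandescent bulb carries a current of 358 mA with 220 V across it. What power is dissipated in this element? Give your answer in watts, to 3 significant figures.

Since both terminal voltage and current are stated, P = V I gives the power in one step.
P = 220 V × 0.3580 A = 78.76 W

78.8 W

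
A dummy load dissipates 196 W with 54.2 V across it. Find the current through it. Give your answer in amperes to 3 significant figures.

3.62 A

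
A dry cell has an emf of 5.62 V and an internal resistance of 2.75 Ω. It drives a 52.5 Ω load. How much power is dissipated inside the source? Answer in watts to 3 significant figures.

The source's internal resistance is just another series element carrying I; its dissipation is I²r.
I = ε / (r + R) = 5.62 / (2.75 + 52.5) = 0.1017 A
P_int = I² r = (0.1017)² × 2.75 = 0.02845 W

0.0285 W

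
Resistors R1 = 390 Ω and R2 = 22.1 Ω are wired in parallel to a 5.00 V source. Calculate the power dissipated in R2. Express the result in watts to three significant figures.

The supply voltage appears across each parallel branch — just use P = V²/R2.
P_R2 = V² / R2 = (5.00)² / 22.1 Ω = 1.131 W

1.13 W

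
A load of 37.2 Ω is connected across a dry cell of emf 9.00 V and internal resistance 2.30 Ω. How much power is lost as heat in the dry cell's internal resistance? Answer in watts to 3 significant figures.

0.119 W

The internal resistance carries the same current as the load; P_int = I²r.
I = ε / (r + R) = 9.00 / (2.30 + 37.2) = 0.2278 A
P_int = I² r = (0.2278)² × 2.30 = 0.1194 W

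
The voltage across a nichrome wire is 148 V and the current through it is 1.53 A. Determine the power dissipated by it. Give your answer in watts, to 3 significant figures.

226 W

Both the voltage across and the current through the element are known, so P = V I applies directly.
P = 148 V × 1.530 A = 226.4 W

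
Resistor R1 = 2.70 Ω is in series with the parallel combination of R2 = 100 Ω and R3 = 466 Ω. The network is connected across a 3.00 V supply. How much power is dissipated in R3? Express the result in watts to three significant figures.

First combine the parallel branches into one equivalent R_p, then R1 + R_p is a series pair.
R_p = (100×466)/(100+466) = 82.33 Ω
R_total = 2.70 + 82.33 = 85.03 Ω
I = V / R_total = 3.00 / 85.03 = 0.03528 A
Voltage across the parallel pair: V_p = I × R_p = 0.03528 × 82.33 = 2.905 V
With V_p across R3, its power is V_p²/R3.
P_R3 = (2.905)² / 466 = 0.01811 W

0.0181 W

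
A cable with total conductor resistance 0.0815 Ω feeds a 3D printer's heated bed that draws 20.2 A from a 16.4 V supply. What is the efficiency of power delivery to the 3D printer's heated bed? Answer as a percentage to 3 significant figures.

90.0 %

The cable carries the full 20.2 A.
P_line = I² R_line = (20.20)² × 0.0815 = 33.26 W
P_source = V I = 16.4 × 20.20 = 331.3 W; P_load = 298.0 W
η = P_load / P_source = 298.0 / 331.3 = 0.8996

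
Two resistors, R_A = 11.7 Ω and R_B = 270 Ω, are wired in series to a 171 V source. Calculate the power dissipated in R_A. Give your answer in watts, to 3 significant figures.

4.31 W

In a series string the same current flows through every resistor — find that current, then P = I²R for the one we want.
R_total = 11.7 + 270 = 281.7 Ω
I = V / R_total = 171 / 281.7 = 0.6070 A
P_R_A = I² × R_A = (0.6070)² × 11.7 = 4.311 W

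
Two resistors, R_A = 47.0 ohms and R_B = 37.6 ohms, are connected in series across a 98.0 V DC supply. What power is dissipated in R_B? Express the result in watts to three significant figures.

50.5 W

Since the resistors are in series they all carry the loop current I = V/R_total; the power in any one is I²R.
R_total = 47.0 + 37.6 = 84.60 Ω
I = V / R_total = 98.0 / 84.60 = 1.158 A
P_R_B = I² × R_B = (1.158)² × 37.6 = 50.45 W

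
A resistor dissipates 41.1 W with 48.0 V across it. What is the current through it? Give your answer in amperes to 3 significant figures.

0.856 A

Rearranging the power relation for the two known quantities gives I = P / V.
I = 41.1 / 48.0 = 0.8563 A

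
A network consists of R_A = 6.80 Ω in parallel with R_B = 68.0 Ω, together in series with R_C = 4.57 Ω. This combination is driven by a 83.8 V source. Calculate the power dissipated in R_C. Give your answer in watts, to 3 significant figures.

First find R_p for the parallel pair, then treat R_p + R_C as a series loop.
R_p = (6.80×68.0)/(6.80+68.0) = 6.182 Ω
R_total = R_p + 4.57 = 6.182 + 4.57 = 10.75 Ω
I = V / R_total = 83.8 / 10.75 = 7.794 A
R_C is the series element, so its power is I²R.
P_R_C = (7.794)² × 4.57 = 277.6 W

278 W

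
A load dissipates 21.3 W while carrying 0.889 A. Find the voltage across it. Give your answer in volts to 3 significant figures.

From P = V I = I²R = V²/R, with the two given quantities we get V = P / I.
V = 21.3 / 0.8890 = 23.96 V

24.0 V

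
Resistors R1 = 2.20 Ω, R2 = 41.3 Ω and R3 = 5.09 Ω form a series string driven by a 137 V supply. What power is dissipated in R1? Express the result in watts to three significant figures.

17.5 W

In a series string the same current flows through every resistor — find that current, then P = I²R for the one we want.
R_total = 2.20 + 41.3 + 5.09 = 48.59 Ω
I = V / R_total = 137 / 48.59 = 2.820 A
P_R1 = I² × R1 = (2.820)² × 2.20 = 17.49 W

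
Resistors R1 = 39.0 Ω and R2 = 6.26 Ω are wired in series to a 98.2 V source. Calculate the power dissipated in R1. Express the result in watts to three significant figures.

184 W

Series elements share the same current, so find I first, then use P = I²R.
R_total = 39.0 + 6.26 = 45.26 Ω
I = V / R_total = 98.2 / 45.26 = 2.170 A
P_R1 = I² × R1 = (2.170)² × 39.0 = 183.6 W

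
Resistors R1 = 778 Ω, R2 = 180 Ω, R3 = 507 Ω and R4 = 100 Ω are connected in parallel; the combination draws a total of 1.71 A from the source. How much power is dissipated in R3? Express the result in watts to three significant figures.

16.3 W

Parallel branches share V, not I — compute V via R_eq, then use V²/R for the target branch.
1/R_eq = 1/778 + 1/180 + 1/507 + 1/100 ⇒ R_eq = 53.15 Ω
V = I_total × R_eq = 1.710 × 53.15 = 90.89 V
P_R3 = V² / R3 = (90.89)² / 507 = 16.30 W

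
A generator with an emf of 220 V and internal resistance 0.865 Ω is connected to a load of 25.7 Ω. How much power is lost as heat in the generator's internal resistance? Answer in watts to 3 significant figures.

The internal resistance carries the same current as the load; P_int = I²r.
I = ε / (r + R) = 220 / (0.865 + 25.7) = 8.282 A
P_int = I² r = (8.282)² × 0.865 = 59.33 W

59.3 W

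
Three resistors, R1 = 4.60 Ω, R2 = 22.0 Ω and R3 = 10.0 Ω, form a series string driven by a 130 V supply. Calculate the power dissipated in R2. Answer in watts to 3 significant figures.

In a series string the same current flows through every resistor — find that current, then P = I²R for the one we want.
R_total = 4.60 + 22.0 + 10.0 = 36.60 Ω
I = V / R_total = 130 / 36.60 = 3.552 A
P_R2 = I² × R2 = (3.552)² × 22.0 = 277.6 W

278 W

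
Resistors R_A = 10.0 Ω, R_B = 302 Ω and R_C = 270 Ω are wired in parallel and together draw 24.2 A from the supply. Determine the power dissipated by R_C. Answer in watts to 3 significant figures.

Only the total current is stated, so first find the parallel equivalent to get the voltage across the combination.
1/R_eq = 1/10.0 + 1/302 + 1/270 ⇒ R_eq = 9.344 Ω
V = I_total × R_eq = 24.20 × 9.344 = 226.1 V
P_R_C = V² / R_C = (226.1)² / 270 = 189.4 W

189 W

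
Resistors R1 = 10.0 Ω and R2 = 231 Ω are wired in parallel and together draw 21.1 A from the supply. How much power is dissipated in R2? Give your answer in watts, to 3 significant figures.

We need the common branch voltage; get it from I_total × R_eq, then P = V²/R for the branch.
1/R_eq = 1/10.0 + 1/231 ⇒ R_eq = 9.585 Ω
V = I_total × R_eq = 21.10 × 9.585 = 202.2 V
P_R2 = V² / R2 = (202.2)² / 231 = 177.1 W

177 W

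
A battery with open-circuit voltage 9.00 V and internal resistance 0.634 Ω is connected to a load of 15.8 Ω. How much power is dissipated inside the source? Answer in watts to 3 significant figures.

The source's internal resistance is just another series element carrying I; its dissipation is I²r.
I = ε / (r + R) = 9.00 / (0.634 + 15.8) = 0.5476 A
P_int = I² r = (0.5476)² × 0.634 = 0.1901 W

0.190 W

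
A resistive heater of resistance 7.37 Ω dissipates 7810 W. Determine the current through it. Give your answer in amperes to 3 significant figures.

32.6 A

From P = V I = I²R = V²/R, with the two given quantities we get I = √(P / R).
I = √(7810 / 7.37) = 32.55 A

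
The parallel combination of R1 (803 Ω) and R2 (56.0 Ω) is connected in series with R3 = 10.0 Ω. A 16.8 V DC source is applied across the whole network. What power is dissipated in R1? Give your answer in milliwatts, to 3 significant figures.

Combine R1 and R2 into their parallel equivalent first, reducing the network to two series resistors.
R_p = (803×56.0)/(803+56.0) = 52.35 Ω
R_total = R_p + 10.0 = 52.35 + 10.0 = 62.35 Ω
I = V / R_total = 16.8 / 62.35 = 0.2694 A
Voltage across the parallel pair: V_p = I × R_p = 0.2694 × 52.35 = 14.11 V
R1 sits across V_p; its power is V_p²/R.
P_R1 = (14.11)² / 803 = 0.2478 W

248 mW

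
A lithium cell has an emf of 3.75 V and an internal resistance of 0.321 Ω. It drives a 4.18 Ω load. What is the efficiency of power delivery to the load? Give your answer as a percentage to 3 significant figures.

Efficiency is P_load / P_total. With a series r and R sharing the same I, P = I²R for each, so η = R/(R+r).
η = R / (R + r) = 4.18 / (4.18 + 0.321) = 0.9287

92.9 %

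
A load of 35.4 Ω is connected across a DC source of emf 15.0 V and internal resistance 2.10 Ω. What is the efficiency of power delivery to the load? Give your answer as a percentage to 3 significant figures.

94.4 %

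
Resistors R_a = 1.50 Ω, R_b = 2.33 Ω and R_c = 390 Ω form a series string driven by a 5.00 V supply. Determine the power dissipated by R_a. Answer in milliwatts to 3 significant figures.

0.242 mW

In a series string the same current flows through every resistor — find that current, then P = I²R for the one we want.
R_total = 1.50 + 2.33 + 390 = 393.8 Ω
I = V / R_total = 5.00 / 393.8 = 0.01270 A
P_R_a = I² × R_a = (0.01270)² × 1.50 = 0.0002418 W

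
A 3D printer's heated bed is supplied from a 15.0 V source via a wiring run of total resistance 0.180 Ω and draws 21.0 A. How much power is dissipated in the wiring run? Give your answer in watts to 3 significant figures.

79.4 W

The wiring run and load are in series, so the same current flows in both; the loss is I²R_line.
The wiring run carries the full 21.0 A.
P_line = I² R_line = (21.00)² × 0.180 = 79.38 W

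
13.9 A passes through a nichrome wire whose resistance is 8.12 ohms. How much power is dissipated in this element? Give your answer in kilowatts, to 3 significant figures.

1.57 kW

Current and resistance are given, so P = I²R is the direct form.
P = (13.90 A)² × 8.12 Ω = 1569 W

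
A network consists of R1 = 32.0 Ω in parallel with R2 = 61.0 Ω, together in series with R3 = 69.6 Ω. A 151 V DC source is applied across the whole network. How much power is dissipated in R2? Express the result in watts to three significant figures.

20.1 W

Collapse the R1‖R2 pair into one equivalent R_p; then R_p and R3 form a series string.
R_p = (32.0×61.0)/(32.0+61.0) = 20.99 Ω
R_total = R_p + 69.6 = 20.99 + 69.6 = 90.59 Ω
I = V / R_total = 151 / 90.59 = 1.667 A
Voltage across the parallel pair: V_p = I × R_p = 1.667 × 20.99 = 34.99 V
R2 has V_p across it, so P = V_p²/R2.
P_R2 = (34.99)² / 61.0 = 20.07 W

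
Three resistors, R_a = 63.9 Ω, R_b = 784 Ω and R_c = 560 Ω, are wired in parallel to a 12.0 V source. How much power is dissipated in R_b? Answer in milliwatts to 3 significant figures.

Every branch has 12.0 V across it, so for R_b the power is simply V²/R.
P_R_b = V² / R_b = (12.0)² / 784 Ω = 0.1837 W

184 mW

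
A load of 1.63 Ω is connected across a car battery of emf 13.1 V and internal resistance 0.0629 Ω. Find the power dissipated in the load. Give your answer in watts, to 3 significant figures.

97.6 W

Find the circuit current first, then P = I²R for the load (series elements share I).
I = ε / (r + R) = 13.1 / (0.0629 + 1.63) = 7.738 A
P_load = I² R = (7.738)² × 1.63 = 97.60 W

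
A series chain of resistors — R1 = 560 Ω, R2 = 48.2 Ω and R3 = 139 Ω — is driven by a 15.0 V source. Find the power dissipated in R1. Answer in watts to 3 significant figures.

0.226 W

Series elements share the same current, so find I first, then use P = I²R.
R_total = 560 + 48.2 + 139 = 747.2 Ω
I = V / R_total = 15.0 / 747.2 = 0.02007 A
P_R1 = I² × R1 = (0.02007)² × 560 = 0.2257 W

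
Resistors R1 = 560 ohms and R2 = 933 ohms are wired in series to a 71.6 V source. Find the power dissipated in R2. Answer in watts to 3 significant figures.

Series elements share the same current, so find I first, then use P = I²R.
R_total = 560 + 933 = 1493 Ω
I = V / R_total = 71.6 / 1493 = 0.04796 A
P_R2 = I² × R2 = (0.04796)² × 933 = 2.146 W

2.15 W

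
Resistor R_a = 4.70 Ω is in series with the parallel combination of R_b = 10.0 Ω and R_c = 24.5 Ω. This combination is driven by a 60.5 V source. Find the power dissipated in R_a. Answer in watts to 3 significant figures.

Collapse R_b‖R_c to a single equivalent, reducing the network to two series elements.
R_p = (10.0×24.5)/(10.0+24.5) = 7.101 Ω
R_total = 4.70 + 7.101 = 11.80 Ω
I = V / R_total = 60.5 / 11.80 = 5.126 A
R_a is in the main series path, so its power is I²R_a.
P_R_a = (5.126)² × 4.70 = 123.5 W

124 W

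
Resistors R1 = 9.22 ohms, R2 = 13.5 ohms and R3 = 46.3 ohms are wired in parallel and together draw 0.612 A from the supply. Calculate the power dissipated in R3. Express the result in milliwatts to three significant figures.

The branches share the same voltage, but only the total current is given — find V from the equivalent resistance first.
1/R_eq = 1/9.22 + 1/13.5 + 1/46.3 ⇒ R_eq = 4.899 Ω
V = I_total × R_eq = 0.6120 × 4.899 = 2.998 V
P_R3 = V² / R3 = (2.998)² / 46.3 = 0.1941 W

194 mW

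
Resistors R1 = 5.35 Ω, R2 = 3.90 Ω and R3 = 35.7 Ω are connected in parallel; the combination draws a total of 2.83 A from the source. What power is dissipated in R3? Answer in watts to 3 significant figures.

1.01 W

Only the total current is stated, so first find the parallel equivalent to get the voltage across the combination.
1/R_eq = 1/5.35 + 1/3.90 + 1/35.7 ⇒ R_eq = 2.122 Ω
V = I_total × R_eq = 2.830 × 2.122 = 6.004 V
P_R3 = V² / R3 = (6.004)² / 35.7 = 1.010 W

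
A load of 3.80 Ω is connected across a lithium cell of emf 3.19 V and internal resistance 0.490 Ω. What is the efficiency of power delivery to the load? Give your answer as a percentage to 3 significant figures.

88.6 %

η = P_load/(P_load+P_int) = I²R/(I²R+I²r) = R/(R+r) — the I² cancels for series elements.
η = R / (R + r) = 3.80 / (3.80 + 0.490) = 0.8858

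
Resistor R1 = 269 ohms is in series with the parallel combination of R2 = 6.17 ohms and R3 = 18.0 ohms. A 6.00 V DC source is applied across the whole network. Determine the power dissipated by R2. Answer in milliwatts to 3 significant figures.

1.65 mW

Reduce the parallel pair to R_p first; the network is then a simple series string.
R_p = (6.17×18.0)/(6.17+18.0) = 4.595 Ω
R_total = 269 + 4.595 = 273.6 Ω
I = V / R_total = 6.00 / 273.6 = 0.02193 A
Voltage across the parallel pair: V_p = I × R_p = 0.02193 × 4.595 = 0.1008 V
With V_p across R2, its power is V_p²/R2.
P_R2 = (0.1008)² / 6.17 = 0.001646 W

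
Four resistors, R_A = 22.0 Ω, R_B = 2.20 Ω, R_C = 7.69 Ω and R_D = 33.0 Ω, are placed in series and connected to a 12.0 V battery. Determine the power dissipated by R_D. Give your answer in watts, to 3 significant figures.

1.13 W

In a series string the same current flows through every resistor — find that current, then P = I²R for the one we want.
R_total = 22.0 + 2.20 + 7.69 + 33.0 = 64.89 Ω
I = V / R_total = 12.0 / 64.89 = 0.1849 A
P_R_D = I² × R_D = (0.1849)² × 33.0 = 1.129 W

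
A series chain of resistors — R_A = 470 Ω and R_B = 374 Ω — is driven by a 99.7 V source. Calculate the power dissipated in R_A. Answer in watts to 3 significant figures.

The current is common to all series resistors; compute it, then apply P = I²R for the target.
R_total = 470 + 374 = 844.0 Ω
I = V / R_total = 99.7 / 844.0 = 0.1181 A
P_R_A = I² × R_A = (0.1181)² × 470 = 6.558 W

6.56 W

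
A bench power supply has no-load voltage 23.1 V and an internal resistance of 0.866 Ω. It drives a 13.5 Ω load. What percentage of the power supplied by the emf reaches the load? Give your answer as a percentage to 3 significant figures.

94.0 %

The source delivers εI, of which I²R reaches the load and I²r is lost; since I is common, η = R/(R+r).
η = R / (R + r) = 13.5 / (13.5 + 0.866) = 0.9397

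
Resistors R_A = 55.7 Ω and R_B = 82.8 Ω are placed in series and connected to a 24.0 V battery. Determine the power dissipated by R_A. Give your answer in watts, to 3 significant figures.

Series elements share the same current, so find I first, then use P = I²R.
R_total = 55.7 + 82.8 = 138.5 Ω
I = V / R_total = 24.0 / 138.5 = 0.1733 A
P_R_A = I² × R_A = (0.1733)² × 55.7 = 1.673 W

1.67 W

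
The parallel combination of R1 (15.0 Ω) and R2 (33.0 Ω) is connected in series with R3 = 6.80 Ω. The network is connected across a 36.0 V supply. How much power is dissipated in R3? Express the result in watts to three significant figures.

Reduce the parallel combination to a single R_p; the circuit then becomes R_p in series with the remaining resistor.
R_p = (15.0×33.0)/(15.0+33.0) = 10.31 Ω
R_total = R_p + 6.80 = 10.31 + 6.80 = 17.11 Ω
I = V / R_total = 36.0 / 17.11 = 2.104 A
R3 is the series element, so its power is I²R.
P_R3 = (2.104)² × 6.80 = 30.09 W

30.1 W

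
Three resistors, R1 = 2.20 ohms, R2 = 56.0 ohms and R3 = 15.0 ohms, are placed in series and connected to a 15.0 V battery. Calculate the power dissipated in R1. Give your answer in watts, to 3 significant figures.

0.0924 W

In a series string the same current flows through every resistor — find that current, then P = I²R for the one we want.
R_total = 2.20 + 56.0 + 15.0 = 73.20 Ω
I = V / R_total = 15.0 / 73.20 = 0.2049 A
P_R1 = I² × R1 = (0.2049)² × 2.20 = 0.09238 W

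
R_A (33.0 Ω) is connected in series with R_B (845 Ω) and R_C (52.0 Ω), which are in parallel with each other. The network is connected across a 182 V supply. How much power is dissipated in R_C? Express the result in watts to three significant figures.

227 W

Collapse R_B‖R_C to a single equivalent, reducing the network to two series elements.
R_p = (845×52.0)/(845+52.0) = 48.99 Ω
R_total = 33.0 + 48.99 = 81.99 Ω
I = V / R_total = 182 / 81.99 = 2.220 A
Voltage across the parallel pair: V_p = I × R_p = 2.220 × 48.99 = 108.7 V
R_C is across V_p, so use P = V²/R for that branch.
P_R_C = (108.7)² / 52.0 = 227.4 W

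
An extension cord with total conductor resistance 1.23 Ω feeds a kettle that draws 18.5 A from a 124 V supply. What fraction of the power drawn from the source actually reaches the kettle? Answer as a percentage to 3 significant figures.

81.6 %

The extension cord carries the full 18.5 A.
P_line = I² R_line = (18.50)² × 1.23 = 421.0 W
P_source = V I = 124 × 18.50 = 2294 W; P_load = 1873 W
η = P_load / P_source = 1873 / 2294 = 0.8165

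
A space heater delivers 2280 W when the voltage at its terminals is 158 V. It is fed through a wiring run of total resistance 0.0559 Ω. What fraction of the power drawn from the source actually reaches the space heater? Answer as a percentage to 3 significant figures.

99.5 %

I = P / V = 2280 / 158 = 14.43 A through the wiring run.
P_line = I² R_line = (14.43)² × 0.0559 = 11.64 W
P_source = P_load + P_line = 2280 + 11.64 = 2292 W
η = P_load / P_source = 2280 / 2292 = 0.9949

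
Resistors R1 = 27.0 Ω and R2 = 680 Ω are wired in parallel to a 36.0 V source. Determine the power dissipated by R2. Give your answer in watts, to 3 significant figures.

R2 sits directly across the source, so P = V²/R with V = 36.0 V.
P_R2 = V² / R2 = (36.0)² / 680 Ω = 1.906 W

1.91 W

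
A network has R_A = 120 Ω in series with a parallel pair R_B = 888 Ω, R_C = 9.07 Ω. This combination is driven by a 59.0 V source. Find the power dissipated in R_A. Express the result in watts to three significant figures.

First combine the parallel branches into one equivalent R_p, then R_A + R_p is a series pair.
R_p = (888×9.07)/(888+9.07) = 8.978 Ω
R_total = 120 + 8.978 = 129.0 Ω
I = V / R_total = 59.0 / 129.0 = 0.4574 A
R_A is in the main series path, so its power is I²R_A.
P_R_A = (0.4574)² × 120 = 25.11 W

25.1 W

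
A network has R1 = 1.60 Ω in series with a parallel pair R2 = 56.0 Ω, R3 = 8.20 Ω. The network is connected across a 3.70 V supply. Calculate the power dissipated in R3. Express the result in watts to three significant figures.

Reduce the parallel pair to R_p first; the network is then a simple series string.
R_p = (56.0×8.20)/(56.0+8.20) = 7.153 Ω
R_total = 1.60 + 7.153 = 8.753 Ω
I = V / R_total = 3.70 / 8.753 = 0.4227 A
Voltage across the parallel pair: V_p = I × R_p = 0.4227 × 7.153 = 3.024 V
R3 is across V_p, so use P = V²/R for that branch.
P_R3 = (3.024)² / 8.20 = 1.115 W

1.11 W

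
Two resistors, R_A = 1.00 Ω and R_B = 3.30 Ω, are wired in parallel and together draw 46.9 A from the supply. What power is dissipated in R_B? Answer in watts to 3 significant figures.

The branches share the same voltage, but only the total current is given — find V from the equivalent resistance first.
1/R_eq = 1/1.00 + 1/3.30 ⇒ R_eq = 0.7674 Ω
V = I_total × R_eq = 46.90 × 0.7674 = 35.99 V
P_R_B = V² / R_B = (35.99)² / 3.30 = 392.6 W

393 W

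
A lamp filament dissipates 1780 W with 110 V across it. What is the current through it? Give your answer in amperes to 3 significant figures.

The two known quantities fix the third via I = P / V.
I = 1780 / 110 = 16.18 A

16.2 A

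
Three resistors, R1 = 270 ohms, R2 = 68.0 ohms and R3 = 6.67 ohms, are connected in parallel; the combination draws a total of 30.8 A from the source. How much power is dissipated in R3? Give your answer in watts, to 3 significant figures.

5020 W

We need the common branch voltage; get it from I_total × R_eq, then P = V²/R for the branch.
1/R_eq = 1/270 + 1/68.0 + 1/6.67 ⇒ R_eq = 5.941 Ω
V = I_total × R_eq = 30.80 × 5.941 = 183.0 V
P_R3 = V² / R3 = (183.0)² / 6.67 = 5019 W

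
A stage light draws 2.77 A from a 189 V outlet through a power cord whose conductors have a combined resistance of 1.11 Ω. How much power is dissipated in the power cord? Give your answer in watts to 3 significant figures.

8.52 W

The power cord and load are in series, so the same current flows in both; the loss is I²R_line.
The power cord carries the full 2.77 A.
P_line = I² R_line = (2.770)² × 1.11 = 8.517 W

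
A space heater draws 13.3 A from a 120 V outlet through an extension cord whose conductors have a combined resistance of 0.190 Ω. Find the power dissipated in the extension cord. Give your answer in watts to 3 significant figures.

33.6 W

Only the current and the line resistance are needed for the I²R loss.
The extension cord carries the full 13.3 A.
P_line = I² R_line = (13.30)² × 0.190 = 33.61 W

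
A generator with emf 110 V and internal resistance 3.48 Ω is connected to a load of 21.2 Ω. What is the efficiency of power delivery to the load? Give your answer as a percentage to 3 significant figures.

The source delivers εI, of which I²R reaches the load and I²r is lost; since I is common, η = R/(R+r).
η = R / (R + r) = 21.2 / (21.2 + 3.48) = 0.8590

85.9 %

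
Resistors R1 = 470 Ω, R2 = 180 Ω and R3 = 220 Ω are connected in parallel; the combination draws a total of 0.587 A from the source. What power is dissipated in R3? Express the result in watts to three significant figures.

10.5 W

We need the common branch voltage; get it from I_total × R_eq, then P = V²/R for the branch.
1/R_eq = 1/470 + 1/180 + 1/220 ⇒ R_eq = 81.78 Ω
V = I_total × R_eq = 0.5870 × 81.78 = 48.00 V
P_R3 = V² / R3 = (48.00)² / 220 = 10.47 W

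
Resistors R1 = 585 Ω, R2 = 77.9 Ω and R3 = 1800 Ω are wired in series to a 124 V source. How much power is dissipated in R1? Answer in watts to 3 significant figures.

1.48 W

In a series string the same current flows through every resistor — find that current, then P = I²R for the one we want.
R_total = 585 + 77.9 + 1800 = 2463 Ω
I = V / R_total = 124 / 2463 = 0.05035 A
P_R1 = I² × R1 = (0.05035)² × 585 = 1.483 W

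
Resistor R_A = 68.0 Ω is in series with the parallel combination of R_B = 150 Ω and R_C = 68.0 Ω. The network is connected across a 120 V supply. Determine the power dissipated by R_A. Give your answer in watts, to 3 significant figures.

Collapse R_B‖R_C to a single equivalent, reducing the network to two series elements.
R_p = (150×68.0)/(150+68.0) = 46.79 Ω
R_total = 68.0 + 46.79 = 114.8 Ω
I = V / R_total = 120 / 114.8 = 1.045 A
All the current flows through R_A; use P = I²R.
P_R_A = (1.045)² × 68.0 = 74.31 W

74.3 W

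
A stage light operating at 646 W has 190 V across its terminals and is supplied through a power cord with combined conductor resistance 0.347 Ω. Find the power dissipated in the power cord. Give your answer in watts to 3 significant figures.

Only the current and the line resistance are needed for the I²R loss.
I = P / V = 646 / 190 = 3.400 A through the power cord.
P_line = I² R_line = (3.400)² × 0.347 = 4.011 W

4.01 W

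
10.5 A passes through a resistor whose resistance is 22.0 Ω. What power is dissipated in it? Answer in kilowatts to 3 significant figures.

Current and resistance are given, so P = I²R is the direct form.
P = (10.50 A)² × 22.0 Ω = 2426 W

2.43 kW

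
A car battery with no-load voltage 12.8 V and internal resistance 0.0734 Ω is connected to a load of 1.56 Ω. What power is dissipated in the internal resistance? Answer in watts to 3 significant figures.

The source's internal resistance is just another series element carrying I; its dissipation is I²r.
I = ε / (r + R) = 12.8 / (0.0734 + 1.56) = 7.836 A
P_int = I² r = (7.836)² × 0.0734 = 4.507 W

4.51 W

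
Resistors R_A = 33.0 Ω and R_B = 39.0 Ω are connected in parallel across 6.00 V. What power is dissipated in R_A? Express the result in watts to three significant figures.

1.09 W

Parallel branches share the same voltage; P = V²/R gives the branch power in one step.
P_R_A = V² / R_A = (6.00)² / 33.0 Ω = 1.091 W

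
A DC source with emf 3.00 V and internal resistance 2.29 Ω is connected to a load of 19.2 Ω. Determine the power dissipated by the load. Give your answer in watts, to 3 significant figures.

With r and R in series, I = ε/(r+R); the load dissipates I²R.
I = ε / (r + R) = 3.00 / (2.29 + 19.2) = 0.1396 A
P_load = I² R = (0.1396)² × 19.2 = 0.3742 W

0.374 W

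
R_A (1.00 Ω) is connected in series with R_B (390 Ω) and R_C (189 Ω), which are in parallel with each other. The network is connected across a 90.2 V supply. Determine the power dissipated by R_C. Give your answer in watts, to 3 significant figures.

Reduce the parallel pair to R_p first; the network is then a simple series string.
R_p = (390×189)/(390+189) = 127.3 Ω
R_total = 1.00 + 127.3 = 128.3 Ω
I = V / R_total = 90.2 / 128.3 = 0.7030 A
Voltage across the parallel pair: V_p = I × R_p = 0.7030 × 127.3 = 89.50 V
R_C is across V_p, so use P = V²/R for that branch.
P_R_C = (89.50)² / 189 = 42.38 W

42.4 W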